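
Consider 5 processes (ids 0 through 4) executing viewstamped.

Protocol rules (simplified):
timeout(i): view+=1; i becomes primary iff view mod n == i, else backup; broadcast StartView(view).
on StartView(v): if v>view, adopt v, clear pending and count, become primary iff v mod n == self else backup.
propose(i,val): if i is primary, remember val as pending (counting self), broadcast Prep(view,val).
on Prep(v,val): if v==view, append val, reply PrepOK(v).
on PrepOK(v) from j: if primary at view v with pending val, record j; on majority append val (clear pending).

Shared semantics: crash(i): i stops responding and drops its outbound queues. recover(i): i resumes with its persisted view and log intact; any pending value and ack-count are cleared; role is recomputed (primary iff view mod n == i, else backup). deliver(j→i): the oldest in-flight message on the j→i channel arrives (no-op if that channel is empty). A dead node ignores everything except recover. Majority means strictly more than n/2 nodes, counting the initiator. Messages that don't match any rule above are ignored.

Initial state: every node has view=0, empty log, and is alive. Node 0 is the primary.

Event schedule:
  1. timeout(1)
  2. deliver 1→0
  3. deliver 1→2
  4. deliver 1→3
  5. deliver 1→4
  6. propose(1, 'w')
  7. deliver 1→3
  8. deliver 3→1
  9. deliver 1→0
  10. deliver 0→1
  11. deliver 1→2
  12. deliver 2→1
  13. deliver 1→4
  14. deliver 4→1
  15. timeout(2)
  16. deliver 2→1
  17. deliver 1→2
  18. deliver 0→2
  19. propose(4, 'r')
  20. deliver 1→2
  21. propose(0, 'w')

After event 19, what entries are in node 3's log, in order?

e1 timeout(1): 1[prim,v=1,-]
e2 deliver 1→0: 0[back,v=1,-]
e3 deliver 1→2: 2[back,v=1,-]
e4 deliver 1→3: 3[back,v=1,-]
e5 deliver 1→4: 4[back,v=1,-]
e6 propose(1,'w'): ·
e7 deliver 1→3: 3[back,v=1,w]
e8 deliver 3→1: ·
e9 deliver 1→0: 0[back,v=1,w]
e10 deliver 0→1: 1[prim,v=1,w]
e11 deliver 1→2: 2[back,v=1,w]
e12 deliver 2→1: ·
e13 deliver 1→4: 4[back,v=1,w]
e14 deliver 4→1: ·
e15 timeout(2): 2[prim,v=2,w]
e16 deliver 2→1: 1[back,v=2,w]
e17 deliver 1→2: ·
e18 deliver 0→2: ·
e19 propose(4,'r'): ·

w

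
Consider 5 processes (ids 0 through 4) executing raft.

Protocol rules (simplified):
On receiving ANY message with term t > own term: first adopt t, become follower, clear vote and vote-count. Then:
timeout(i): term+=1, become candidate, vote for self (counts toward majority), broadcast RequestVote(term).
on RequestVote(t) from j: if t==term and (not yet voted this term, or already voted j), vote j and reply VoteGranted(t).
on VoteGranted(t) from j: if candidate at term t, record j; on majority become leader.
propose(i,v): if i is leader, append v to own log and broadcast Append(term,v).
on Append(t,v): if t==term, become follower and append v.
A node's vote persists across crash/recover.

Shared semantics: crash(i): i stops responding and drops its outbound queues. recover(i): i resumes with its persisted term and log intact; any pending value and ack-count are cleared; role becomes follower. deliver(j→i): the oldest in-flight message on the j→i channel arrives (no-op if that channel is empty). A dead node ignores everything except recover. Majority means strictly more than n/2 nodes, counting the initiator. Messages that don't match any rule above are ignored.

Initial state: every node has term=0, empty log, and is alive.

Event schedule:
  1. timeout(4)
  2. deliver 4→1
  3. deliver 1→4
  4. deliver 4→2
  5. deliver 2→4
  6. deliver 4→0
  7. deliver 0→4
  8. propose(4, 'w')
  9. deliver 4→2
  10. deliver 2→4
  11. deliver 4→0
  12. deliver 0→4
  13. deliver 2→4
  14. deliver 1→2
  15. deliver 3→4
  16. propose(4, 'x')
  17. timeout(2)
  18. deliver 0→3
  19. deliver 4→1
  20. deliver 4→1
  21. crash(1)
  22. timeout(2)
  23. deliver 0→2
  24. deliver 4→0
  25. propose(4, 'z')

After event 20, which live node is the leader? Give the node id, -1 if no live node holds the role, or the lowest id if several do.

4

e1 timeout(4): 4[cand,t=1,-]
e2 deliver 4→1: 1[foll,t=1,-]
e3 deliver 1→4: ·
e4 deliver 4→2: 2[foll,t=1,-]
e5 deliver 2→4: 4[lead,t=1,-]
e6 deliver 4→0: 0[foll,t=1,-]
e7 deliver 0→4: ·
e8 propose(4,'w'): 4[lead,t=1,w]
e9 deliver 4→2: 2[foll,t=1,w]
e10 deliver 2→4: ·
e11 deliver 4→0: 0[foll,t=1,w]
e12 deliver 0→4: ·
e13 deliver 2→4: ·
e14 deliver 1→2: ·
e15 deliver 3→4: ·
e16 propose(4,'x'): 4[lead,t=1,w,x]
e17 timeout(2): 2[cand,t=2,w]
e18 deliver 0→3: ·
e19 deliver 4→1: 1[foll,t=1,w]
e20 deliver 4→1: 1[foll,t=1,w,x]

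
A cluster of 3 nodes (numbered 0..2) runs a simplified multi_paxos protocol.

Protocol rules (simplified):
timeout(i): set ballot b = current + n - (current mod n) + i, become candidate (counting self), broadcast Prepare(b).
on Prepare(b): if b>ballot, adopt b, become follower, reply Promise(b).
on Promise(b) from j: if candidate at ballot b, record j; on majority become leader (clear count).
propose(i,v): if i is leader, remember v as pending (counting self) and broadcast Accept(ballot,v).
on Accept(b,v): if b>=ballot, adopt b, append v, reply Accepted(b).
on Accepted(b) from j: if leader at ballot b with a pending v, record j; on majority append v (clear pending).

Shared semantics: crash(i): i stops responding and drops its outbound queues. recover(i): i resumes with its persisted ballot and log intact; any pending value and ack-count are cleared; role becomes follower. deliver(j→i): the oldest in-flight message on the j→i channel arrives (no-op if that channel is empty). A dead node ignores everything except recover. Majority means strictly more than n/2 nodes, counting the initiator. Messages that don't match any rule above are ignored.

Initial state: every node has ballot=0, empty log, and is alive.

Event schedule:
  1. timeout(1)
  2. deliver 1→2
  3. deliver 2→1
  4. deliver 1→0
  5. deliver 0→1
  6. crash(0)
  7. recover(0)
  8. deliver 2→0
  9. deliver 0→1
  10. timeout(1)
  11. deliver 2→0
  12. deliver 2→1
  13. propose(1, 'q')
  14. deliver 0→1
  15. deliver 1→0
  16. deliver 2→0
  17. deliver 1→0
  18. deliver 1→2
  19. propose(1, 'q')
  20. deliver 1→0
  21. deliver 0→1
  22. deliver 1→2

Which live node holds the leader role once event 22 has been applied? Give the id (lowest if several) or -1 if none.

1

step 1 timeout(1): 1={cand,b=4,log=-}
step 2 deliver 1→2: 2={foll,b=4,log=-}
step 3 deliver 2→1: 1={lead,b=4,log=-}
step 4 deliver 1→0: 0={foll,b=4,log=-}
step 5 deliver 0→1: —
step 6 crash(0): 0={✗foll,b=4,log=-}
step 7 recover(0): 0={foll,b=4,log=-}
step 8 deliver 2→0: —
step 9 deliver 0→1: —
step 10 timeout(1): 1={cand,b=7,log=-}
step 11 deliver 2→0: —
step 12 deliver 2→1: —
step 13 propose(1,'q'): —
step 14 deliver 0→1: —
step 15 deliver 1→0: 0={foll,b=7,log=-}
step 16 deliver 2→0: —
step 17 deliver 1→0: —
step 18 deliver 1→2: 2={foll,b=7,log=-}
step 19 propose(1,'q'): —
step 20 deliver 1→0: —
step 21 deliver 0→1: 1={lead,b=7,log=-}
step 22 deliver 1→2: —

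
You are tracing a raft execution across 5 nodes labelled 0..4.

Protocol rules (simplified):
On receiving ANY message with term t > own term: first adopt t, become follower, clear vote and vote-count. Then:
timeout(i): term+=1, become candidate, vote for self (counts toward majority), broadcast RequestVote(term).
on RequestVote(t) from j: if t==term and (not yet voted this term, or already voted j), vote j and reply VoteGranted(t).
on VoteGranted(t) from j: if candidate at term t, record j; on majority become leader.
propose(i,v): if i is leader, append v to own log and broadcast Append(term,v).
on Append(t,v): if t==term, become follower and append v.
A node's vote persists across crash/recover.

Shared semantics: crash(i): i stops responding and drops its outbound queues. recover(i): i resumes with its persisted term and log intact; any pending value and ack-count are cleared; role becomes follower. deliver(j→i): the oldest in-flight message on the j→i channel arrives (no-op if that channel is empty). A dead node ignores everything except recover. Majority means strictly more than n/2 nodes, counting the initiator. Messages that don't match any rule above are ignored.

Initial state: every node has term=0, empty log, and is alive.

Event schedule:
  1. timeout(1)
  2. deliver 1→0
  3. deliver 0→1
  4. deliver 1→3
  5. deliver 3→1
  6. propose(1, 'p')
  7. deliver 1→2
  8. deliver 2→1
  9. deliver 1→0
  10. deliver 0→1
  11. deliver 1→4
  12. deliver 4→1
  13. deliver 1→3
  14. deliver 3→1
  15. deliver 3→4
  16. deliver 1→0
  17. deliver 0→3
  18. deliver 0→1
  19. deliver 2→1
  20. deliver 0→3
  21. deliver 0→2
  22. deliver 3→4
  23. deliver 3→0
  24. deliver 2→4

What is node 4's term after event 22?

1

[1] timeout(1) → N1(cand t1 [-])
[2] deliver 1→0 → N0(foll t1 [-])
[3] deliver 0→1 → ∅
[4] deliver 1→3 → N3(foll t1 [-])
[5] deliver 3→1 → N1(lead t1 [-])
[6] propose(1,'p') → N1(lead t1 [p])
[7] deliver 1→2 → N2(foll t1 [-])
[8] deliver 2→1 → ∅
[9] deliver 1→0 → N0(foll t1 [p])
[10] deliver 0→1 → ∅
[11] deliver 1→4 → N4(foll t1 [-])
[12] deliver 4→1 → ∅
[13] deliver 1→3 → N3(foll t1 [p])
[14] deliver 3→1 → ∅
[15] deliver 3→4 → ∅
[16] deliver 1→0 → ∅
[17] deliver 0→3 → ∅
[18] deliver 0→1 → ∅
[19] deliver 2→1 → ∅
[20] deliver 0→3 → ∅
[21] deliver 0→2 → ∅
[22] deliver 3→4 → ∅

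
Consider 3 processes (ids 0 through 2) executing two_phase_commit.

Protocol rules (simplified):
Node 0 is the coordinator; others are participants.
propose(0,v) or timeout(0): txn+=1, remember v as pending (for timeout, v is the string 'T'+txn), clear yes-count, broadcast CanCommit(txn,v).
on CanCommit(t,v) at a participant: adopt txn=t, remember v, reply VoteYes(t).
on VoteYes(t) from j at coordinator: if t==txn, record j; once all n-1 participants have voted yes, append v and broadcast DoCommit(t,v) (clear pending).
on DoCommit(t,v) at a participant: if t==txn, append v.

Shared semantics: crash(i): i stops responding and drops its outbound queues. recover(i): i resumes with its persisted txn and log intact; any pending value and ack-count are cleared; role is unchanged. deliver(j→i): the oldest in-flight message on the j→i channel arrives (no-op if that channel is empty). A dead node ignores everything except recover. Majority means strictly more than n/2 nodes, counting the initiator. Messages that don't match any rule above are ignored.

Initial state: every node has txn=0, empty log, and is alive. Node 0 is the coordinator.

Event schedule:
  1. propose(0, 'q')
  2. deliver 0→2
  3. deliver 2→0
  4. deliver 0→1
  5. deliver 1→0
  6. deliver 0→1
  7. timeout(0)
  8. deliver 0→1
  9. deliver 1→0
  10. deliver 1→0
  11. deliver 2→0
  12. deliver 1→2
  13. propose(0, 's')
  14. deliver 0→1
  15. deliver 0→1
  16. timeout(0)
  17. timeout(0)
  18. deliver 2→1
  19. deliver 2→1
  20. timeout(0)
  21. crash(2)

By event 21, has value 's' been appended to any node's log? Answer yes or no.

e1 propose(0,'q'): 0[coor,t=1,-]
e2 deliver 0→2: 2[part,t=1,-]
e3 deliver 2→0: ·
e4 deliver 0→1: 1[part,t=1,-]
e5 deliver 1→0: 0[coor,t=1,q]
e6 deliver 0→1: 1[part,t=1,q]
e7 timeout(0): 0[coor,t=2,q]
e8 deliver 0→1: 1[part,t=2,q]
e9 deliver 1→0: ·
e10 deliver 1→0: ·
e11 deliver 2→0: ·
e12 deliver 1→2: ·
e13 propose(0,'s'): 0[coor,t=3,q]
e14 deliver 0→1: 1[part,t=3,q]
e15 deliver 0→1: ·
e16 timeout(0): 0[coor,t=4,q]
e17 timeout(0): 0[coor,t=5,q]
e18 deliver 2→1: ·
e19 deliver 2→1: ·
e20 timeout(0): 0[coor,t=6,q]
e21 crash(2): 2[✗part,t=1,-]

no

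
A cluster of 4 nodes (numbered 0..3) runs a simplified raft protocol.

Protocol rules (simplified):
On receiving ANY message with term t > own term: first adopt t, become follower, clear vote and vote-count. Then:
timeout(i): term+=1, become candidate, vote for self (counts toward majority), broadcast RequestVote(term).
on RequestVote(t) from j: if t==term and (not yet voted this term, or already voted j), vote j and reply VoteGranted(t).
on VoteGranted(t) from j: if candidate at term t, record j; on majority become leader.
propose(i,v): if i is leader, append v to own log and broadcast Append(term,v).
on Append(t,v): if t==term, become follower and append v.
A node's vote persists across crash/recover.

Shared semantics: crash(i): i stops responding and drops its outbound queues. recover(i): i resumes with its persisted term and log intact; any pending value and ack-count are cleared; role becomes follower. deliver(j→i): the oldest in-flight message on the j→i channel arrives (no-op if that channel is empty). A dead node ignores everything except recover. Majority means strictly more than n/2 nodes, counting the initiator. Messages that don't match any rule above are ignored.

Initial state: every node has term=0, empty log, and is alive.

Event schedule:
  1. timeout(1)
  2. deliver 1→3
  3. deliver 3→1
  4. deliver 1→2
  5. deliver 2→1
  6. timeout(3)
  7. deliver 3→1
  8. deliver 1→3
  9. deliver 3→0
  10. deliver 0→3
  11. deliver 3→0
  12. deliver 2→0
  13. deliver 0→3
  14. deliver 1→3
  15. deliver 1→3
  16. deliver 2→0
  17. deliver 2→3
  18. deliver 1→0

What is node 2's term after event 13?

after 1 — timeout(1): n1:cand/t1/[-]
after 2 — deliver 1→3: n3:foll/t1/[-]
after 3 — deliver 3→1: ·
after 4 — deliver 1→2: n2:foll/t1/[-]
after 5 — deliver 2→1: n1:lead/t1/[-]
after 6 — timeout(3): n3:cand/t2/[-]
after 7 — deliver 3→1: n1:foll/t2/[-]
after 8 — deliver 1→3: ·
after 9 — deliver 3→0: n0:foll/t2/[-]
after 10 — deliver 0→3: n3:lead/t2/[-]
after 11 — deliver 3→0: ·
after 12 — deliver 2→0: ·
after 13 — deliver 0→3: ·

1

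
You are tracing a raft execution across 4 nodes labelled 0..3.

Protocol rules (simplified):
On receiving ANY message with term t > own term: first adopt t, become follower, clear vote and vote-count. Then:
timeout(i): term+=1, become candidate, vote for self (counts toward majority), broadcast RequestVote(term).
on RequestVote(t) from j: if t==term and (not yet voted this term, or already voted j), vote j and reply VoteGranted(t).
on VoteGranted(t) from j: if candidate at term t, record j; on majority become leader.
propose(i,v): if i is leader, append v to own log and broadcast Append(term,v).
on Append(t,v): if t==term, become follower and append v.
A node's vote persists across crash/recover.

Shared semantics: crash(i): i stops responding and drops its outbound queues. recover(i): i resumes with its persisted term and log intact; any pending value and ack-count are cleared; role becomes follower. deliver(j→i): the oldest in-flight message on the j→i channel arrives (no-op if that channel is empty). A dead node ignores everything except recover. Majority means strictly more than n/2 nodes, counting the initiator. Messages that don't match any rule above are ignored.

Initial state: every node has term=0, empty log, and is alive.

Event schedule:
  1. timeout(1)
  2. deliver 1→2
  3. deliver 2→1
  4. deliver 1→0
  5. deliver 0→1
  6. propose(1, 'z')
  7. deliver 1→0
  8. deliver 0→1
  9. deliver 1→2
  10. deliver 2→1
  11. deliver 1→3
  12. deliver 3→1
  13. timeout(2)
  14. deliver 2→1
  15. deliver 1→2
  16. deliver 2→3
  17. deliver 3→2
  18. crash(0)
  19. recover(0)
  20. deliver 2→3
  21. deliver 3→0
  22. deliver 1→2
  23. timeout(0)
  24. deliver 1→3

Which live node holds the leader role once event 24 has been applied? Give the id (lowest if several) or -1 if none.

after 1 — timeout(1): n1:cand/t1/[-]
after 2 — deliver 1→2: n2:foll/t1/[-]
after 3 — deliver 2→1: ·
after 4 — deliver 1→0: n0:foll/t1/[-]
after 5 — deliver 0→1: n1:lead/t1/[-]
after 6 — propose(1,'z'): n1:lead/t1/[z]
after 7 — deliver 1→0: n0:foll/t1/[z]
after 8 — deliver 0→1: ·
after 9 — deliver 1→2: n2:foll/t1/[z]
after 10 — deliver 2→1: ·
after 11 — deliver 1→3: n3:foll/t1/[-]
after 12 — deliver 3→1: ·
after 13 — timeout(2): n2:cand/t2/[z]
after 14 — deliver 2→1: n1:foll/t2/[z]
after 15 — deliver 1→2: ·
after 16 — deliver 2→3: n3:foll/t2/[-]
after 17 — deliver 3→2: n2:lead/t2/[z]
after 18 — crash(0): n0:✗foll/t1/[z]
after 19 — recover(0): n0:foll/t1/[z]
after 20 — deliver 2→3: ·
after 21 — deliver 3→0: ·
after 22 — deliver 1→2: ·
after 23 — timeout(0): n0:cand/t2/[z]
after 24 — deliver 1→3: ·

2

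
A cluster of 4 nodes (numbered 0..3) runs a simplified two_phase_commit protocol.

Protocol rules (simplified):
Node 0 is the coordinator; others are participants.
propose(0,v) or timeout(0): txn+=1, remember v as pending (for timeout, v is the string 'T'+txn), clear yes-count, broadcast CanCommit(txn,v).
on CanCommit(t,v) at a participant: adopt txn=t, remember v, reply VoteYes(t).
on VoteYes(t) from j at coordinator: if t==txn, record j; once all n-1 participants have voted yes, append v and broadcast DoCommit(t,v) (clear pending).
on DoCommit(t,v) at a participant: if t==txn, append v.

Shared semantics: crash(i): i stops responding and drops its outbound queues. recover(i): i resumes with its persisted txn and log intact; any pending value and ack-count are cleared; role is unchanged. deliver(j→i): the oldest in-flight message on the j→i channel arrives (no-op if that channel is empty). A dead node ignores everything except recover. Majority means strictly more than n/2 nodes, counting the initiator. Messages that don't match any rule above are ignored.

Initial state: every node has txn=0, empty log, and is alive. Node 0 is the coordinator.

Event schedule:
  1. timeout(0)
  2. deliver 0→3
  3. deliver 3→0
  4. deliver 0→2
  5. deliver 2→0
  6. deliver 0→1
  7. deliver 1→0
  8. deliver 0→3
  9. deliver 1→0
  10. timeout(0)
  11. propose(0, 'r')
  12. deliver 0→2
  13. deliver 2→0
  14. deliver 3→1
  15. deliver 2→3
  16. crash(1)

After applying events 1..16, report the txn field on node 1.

1

after 1 — timeout(0): n0:coor/t1/[-]
after 2 — deliver 0→3: n3:part/t1/[-]
after 3 — deliver 3→0: ·
after 4 — deliver 0→2: n2:part/t1/[-]
after 5 — deliver 2→0: ·
after 6 — deliver 0→1: n1:part/t1/[-]
after 7 — deliver 1→0: n0:coor/t1/[T1]
after 8 — deliver 0→3: n3:part/t1/[T1]
after 9 — deliver 1→0: ·
after 10 — timeout(0): n0:coor/t2/[T1]
after 11 — propose(0,'r'): n0:coor/t3/[T1]
after 12 — deliver 0→2: n2:part/t1/[T1]
after 13 — deliver 2→0: ·
after 14 — deliver 3→1: ·
after 15 — deliver 2→3: ·
after 16 — crash(1): n1:✗part/t1/[-]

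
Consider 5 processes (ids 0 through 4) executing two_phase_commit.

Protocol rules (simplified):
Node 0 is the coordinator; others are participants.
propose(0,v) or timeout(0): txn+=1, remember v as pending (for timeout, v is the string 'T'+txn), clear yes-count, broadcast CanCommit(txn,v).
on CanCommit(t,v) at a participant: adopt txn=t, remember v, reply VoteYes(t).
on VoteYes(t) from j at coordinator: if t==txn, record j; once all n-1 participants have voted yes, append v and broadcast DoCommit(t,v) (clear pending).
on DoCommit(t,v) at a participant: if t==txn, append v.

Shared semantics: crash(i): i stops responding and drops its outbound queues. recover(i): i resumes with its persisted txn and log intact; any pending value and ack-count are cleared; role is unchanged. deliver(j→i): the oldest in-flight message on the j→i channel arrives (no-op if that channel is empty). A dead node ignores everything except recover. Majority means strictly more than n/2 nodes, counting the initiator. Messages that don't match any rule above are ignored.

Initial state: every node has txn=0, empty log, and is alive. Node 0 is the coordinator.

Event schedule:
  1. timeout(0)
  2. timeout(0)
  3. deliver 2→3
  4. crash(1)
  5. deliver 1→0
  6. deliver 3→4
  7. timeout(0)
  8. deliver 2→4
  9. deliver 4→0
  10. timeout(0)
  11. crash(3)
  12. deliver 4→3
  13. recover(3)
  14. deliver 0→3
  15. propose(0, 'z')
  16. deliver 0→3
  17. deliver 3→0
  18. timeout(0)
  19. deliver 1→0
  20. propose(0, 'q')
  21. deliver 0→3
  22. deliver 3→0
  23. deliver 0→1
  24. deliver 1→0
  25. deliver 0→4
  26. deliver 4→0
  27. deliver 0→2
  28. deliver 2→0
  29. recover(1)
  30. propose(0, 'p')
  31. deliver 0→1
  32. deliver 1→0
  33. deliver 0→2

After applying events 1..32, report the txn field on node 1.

1

[1] timeout(0) → N0(coor t1 [-])
[2] timeout(0) → N0(coor t2 [-])
[3] deliver 2→3 → ∅
[4] crash(1) → N1(✗part t0 [-])
[5] deliver 1→0 → ∅
[6] deliver 3→4 → ∅
[7] timeout(0) → N0(coor t3 [-])
[8] deliver 2→4 → ∅
[9] deliver 4→0 → ∅
[10] timeout(0) → N0(coor t4 [-])
[11] crash(3) → N3(✗part t0 [-])
[12] deliver 4→3 → ∅
[13] recover(3) → N3(part t0 [-])
[14] deliver 0→3 → N3(part t1 [-])
[15] propose(0,'z') → N0(coor t5 [-])
[16] deliver 0→3 → N3(part t2 [-])
[17] deliver 3→0 → ∅
[18] timeout(0) → N0(coor t6 [-])
[19] deliver 1→0 → ∅
[20] propose(0,'q') → N0(coor t7 [-])
[21] deliver 0→3 → N3(part t3 [-])
[22] deliver 3→0 → ∅
[23] deliver 0→1 → ∅
[24] deliver 1→0 → ∅
[25] deliver 0→4 → N4(part t1 [-])
[26] deliver 4→0 → ∅
[27] deliver 0→2 → N2(part t1 [-])
[28] deliver 2→0 → ∅
[29] recover(1) → N1(part t0 [-])
[30] propose(0,'p') → N0(coor t8 [-])
[31] deliver 0→1 → N1(part t1 [-])
[32] deliver 1→0 → ∅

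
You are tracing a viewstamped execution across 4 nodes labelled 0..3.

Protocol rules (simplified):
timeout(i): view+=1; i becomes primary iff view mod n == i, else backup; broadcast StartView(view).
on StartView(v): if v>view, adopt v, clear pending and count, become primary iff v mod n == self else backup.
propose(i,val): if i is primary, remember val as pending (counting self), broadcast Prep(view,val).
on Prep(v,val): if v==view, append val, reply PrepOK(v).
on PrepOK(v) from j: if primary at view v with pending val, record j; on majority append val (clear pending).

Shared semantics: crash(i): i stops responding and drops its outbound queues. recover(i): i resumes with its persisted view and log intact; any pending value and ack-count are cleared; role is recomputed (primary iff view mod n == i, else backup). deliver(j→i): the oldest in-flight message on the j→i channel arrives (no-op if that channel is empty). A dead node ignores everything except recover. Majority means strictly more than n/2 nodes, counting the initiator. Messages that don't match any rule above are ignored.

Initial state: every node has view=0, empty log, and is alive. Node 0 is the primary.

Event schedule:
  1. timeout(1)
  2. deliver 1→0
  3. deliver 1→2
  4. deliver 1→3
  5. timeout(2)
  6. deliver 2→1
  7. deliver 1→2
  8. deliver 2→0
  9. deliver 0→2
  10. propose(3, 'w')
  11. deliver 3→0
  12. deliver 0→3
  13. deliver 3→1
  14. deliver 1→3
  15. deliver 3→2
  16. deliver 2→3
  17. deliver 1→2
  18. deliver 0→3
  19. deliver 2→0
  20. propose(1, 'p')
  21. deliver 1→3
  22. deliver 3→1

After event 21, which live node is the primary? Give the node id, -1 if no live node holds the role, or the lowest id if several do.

2

after 1 — timeout(1): n1:prim/v1/[-]
after 2 — deliver 1→0: n0:back/v1/[-]
after 3 — deliver 1→2: n2:back/v1/[-]
after 4 — deliver 1→3: n3:back/v1/[-]
after 5 — timeout(2): n2:prim/v2/[-]
after 6 — deliver 2→1: n1:back/v2/[-]
after 7 — deliver 1→2: ·
after 8 — deliver 2→0: n0:back/v2/[-]
after 9 — deliver 0→2: ·
after 10 — propose(3,'w'): ·
after 11 — deliver 3→0: ·
after 12 — deliver 0→3: ·
after 13 — deliver 3→1: ·
after 14 — deliver 1→3: ·
after 15 — deliver 3→2: ·
after 16 — deliver 2→3: n3:back/v2/[-]
after 17 — deliver 1→2: ·
after 18 — deliver 0→3: ·
after 19 — deliver 2→0: ·
after 20 — propose(1,'p'): ·
after 21 — deliver 1→3: ·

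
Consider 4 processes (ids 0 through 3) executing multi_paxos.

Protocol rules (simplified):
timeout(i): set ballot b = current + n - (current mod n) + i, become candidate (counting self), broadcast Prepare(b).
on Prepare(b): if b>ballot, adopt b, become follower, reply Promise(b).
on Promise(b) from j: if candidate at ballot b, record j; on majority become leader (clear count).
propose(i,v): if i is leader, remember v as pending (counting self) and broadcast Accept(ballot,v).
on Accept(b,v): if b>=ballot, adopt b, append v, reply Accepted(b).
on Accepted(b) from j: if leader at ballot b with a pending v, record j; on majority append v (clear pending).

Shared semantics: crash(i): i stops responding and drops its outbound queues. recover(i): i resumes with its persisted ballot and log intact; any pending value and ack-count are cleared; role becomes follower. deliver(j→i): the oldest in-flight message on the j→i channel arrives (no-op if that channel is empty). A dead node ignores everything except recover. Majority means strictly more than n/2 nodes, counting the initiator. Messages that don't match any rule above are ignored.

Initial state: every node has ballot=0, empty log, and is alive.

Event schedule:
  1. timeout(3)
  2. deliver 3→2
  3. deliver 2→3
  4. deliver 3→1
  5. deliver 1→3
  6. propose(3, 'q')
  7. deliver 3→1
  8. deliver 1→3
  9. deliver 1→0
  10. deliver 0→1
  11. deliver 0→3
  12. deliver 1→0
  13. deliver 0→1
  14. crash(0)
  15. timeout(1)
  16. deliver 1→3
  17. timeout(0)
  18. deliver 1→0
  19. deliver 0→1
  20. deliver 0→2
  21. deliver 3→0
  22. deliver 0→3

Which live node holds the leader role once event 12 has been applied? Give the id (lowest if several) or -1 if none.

step 1 timeout(3): 3={cand,b=7,log=-}
step 2 deliver 3→2: 2={foll,b=7,log=-}
step 3 deliver 2→3: —
step 4 deliver 3→1: 1={foll,b=7,log=-}
step 5 deliver 1→3: 3={lead,b=7,log=-}
step 6 propose(3,'q'): —
step 7 deliver 3→1: 1={foll,b=7,log=q}
step 8 deliver 1→3: —
step 9 deliver 1→0: —
step 10 deliver 0→1: —
step 11 deliver 0→3: —
step 12 deliver 1→0: —

3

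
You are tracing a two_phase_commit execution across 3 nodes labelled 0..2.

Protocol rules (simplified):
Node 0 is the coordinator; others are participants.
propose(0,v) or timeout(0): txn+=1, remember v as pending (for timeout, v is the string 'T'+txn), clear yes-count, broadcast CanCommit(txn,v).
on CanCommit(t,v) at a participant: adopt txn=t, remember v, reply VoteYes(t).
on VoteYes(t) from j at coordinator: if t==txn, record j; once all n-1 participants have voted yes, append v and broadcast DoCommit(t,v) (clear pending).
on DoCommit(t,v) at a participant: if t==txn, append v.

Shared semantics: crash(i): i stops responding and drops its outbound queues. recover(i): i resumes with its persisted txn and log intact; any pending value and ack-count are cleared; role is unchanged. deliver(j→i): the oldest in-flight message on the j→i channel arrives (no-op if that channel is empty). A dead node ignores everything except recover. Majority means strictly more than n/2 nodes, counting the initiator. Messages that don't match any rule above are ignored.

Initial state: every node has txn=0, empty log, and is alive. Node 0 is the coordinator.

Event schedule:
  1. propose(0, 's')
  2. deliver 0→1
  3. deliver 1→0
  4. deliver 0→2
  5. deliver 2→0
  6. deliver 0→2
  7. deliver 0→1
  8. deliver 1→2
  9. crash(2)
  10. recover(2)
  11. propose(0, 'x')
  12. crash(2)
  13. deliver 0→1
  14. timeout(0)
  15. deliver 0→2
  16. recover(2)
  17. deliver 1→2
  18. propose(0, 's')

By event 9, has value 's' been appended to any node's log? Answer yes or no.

1. propose(0,'s'):  <0:coor t1 ->
2. deliver 0→1:  <1:part t1 ->
3. deliver 1→0:  nop
4. deliver 0→2:  <2:part t1 ->
5. deliver 2→0:  <0:coor t1 s>
6. deliver 0→2:  <2:part t1 s>
7. deliver 0→1:  <1:part t1 s>
8. deliver 1→2:  nop
9. crash(2):  <2:✗part t1 s>

yes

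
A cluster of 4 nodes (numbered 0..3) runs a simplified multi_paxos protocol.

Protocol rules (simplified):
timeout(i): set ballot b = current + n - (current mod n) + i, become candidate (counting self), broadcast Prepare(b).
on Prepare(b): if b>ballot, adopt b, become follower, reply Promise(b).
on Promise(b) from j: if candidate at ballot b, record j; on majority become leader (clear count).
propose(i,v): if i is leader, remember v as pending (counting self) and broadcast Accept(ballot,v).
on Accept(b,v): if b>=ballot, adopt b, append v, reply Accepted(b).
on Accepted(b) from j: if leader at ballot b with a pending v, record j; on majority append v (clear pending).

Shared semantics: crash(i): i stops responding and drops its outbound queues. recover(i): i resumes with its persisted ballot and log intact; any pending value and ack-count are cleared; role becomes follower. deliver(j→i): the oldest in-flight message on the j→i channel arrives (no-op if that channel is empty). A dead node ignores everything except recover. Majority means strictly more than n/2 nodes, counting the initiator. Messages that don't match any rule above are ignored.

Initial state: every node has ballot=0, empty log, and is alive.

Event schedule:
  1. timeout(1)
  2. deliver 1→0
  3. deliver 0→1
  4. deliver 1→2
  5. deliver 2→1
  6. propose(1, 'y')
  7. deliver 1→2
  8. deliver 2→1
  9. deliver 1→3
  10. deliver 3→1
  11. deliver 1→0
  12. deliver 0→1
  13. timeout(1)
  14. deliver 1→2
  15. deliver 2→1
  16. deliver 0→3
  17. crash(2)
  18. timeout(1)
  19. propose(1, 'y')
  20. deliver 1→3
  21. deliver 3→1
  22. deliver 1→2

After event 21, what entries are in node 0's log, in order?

step 1 timeout(1): 1={cand,b=5,log=-}
step 2 deliver 1→0: 0={foll,b=5,log=-}
step 3 deliver 0→1: —
step 4 deliver 1→2: 2={foll,b=5,log=-}
step 5 deliver 2→1: 1={lead,b=5,log=-}
step 6 propose(1,'y'): —
step 7 deliver 1→2: 2={foll,b=5,log=y}
step 8 deliver 2→1: —
step 9 deliver 1→3: 3={foll,b=5,log=-}
step 10 deliver 3→1: —
step 11 deliver 1→0: 0={foll,b=5,log=y}
step 12 deliver 0→1: 1={lead,b=5,log=y}
step 13 timeout(1): 1={cand,b=9,log=y}
step 14 deliver 1→2: 2={foll,b=9,log=y}
step 15 deliver 2→1: —
step 16 deliver 0→3: —
step 17 crash(2): 2={✗foll,b=9,log=y}
step 18 timeout(1): 1={cand,b=13,log=y}
step 19 propose(1,'y'): —
step 20 deliver 1→3: 3={foll,b=5,log=y}
step 21 deliver 3→1: —

y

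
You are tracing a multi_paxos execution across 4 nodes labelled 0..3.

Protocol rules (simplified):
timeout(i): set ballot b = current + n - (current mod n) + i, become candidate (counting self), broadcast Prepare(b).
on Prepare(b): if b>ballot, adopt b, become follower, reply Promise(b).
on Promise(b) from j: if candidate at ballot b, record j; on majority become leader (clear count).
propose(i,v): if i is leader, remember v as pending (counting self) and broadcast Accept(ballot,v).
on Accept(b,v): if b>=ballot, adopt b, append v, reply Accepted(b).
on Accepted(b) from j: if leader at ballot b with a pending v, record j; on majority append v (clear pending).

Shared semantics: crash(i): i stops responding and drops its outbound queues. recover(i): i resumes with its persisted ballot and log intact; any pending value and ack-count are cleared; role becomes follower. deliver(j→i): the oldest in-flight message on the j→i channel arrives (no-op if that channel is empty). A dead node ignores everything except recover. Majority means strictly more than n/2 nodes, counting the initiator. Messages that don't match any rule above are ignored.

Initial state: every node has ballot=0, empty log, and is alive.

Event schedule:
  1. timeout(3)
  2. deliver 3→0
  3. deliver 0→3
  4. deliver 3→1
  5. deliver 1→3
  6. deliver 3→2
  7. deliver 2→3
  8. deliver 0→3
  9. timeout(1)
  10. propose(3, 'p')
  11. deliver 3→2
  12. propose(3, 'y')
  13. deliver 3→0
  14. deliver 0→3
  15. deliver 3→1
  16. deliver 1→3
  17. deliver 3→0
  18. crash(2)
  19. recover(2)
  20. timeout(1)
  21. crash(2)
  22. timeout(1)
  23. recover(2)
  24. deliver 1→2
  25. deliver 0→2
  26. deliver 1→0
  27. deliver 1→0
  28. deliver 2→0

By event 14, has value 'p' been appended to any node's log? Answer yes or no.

1. timeout(3):  <3:cand b7 ->
2. deliver 3→0:  <0:foll b7 ->
3. deliver 0→3:  nop
4. deliver 3→1:  <1:foll b7 ->
5. deliver 1→3:  <3:lead b7 ->
6. deliver 3→2:  <2:foll b7 ->
7. deliver 2→3:  nop
8. deliver 0→3:  nop
9. timeout(1):  <1:cand b9 ->
10. propose(3,'p'):  nop
11. deliver 3→2:  <2:foll b7 p>
12. propose(3,'y'):  nop
13. deliver 3→0:  <0:foll b7 p>
14. deliver 0→3:  nop

yes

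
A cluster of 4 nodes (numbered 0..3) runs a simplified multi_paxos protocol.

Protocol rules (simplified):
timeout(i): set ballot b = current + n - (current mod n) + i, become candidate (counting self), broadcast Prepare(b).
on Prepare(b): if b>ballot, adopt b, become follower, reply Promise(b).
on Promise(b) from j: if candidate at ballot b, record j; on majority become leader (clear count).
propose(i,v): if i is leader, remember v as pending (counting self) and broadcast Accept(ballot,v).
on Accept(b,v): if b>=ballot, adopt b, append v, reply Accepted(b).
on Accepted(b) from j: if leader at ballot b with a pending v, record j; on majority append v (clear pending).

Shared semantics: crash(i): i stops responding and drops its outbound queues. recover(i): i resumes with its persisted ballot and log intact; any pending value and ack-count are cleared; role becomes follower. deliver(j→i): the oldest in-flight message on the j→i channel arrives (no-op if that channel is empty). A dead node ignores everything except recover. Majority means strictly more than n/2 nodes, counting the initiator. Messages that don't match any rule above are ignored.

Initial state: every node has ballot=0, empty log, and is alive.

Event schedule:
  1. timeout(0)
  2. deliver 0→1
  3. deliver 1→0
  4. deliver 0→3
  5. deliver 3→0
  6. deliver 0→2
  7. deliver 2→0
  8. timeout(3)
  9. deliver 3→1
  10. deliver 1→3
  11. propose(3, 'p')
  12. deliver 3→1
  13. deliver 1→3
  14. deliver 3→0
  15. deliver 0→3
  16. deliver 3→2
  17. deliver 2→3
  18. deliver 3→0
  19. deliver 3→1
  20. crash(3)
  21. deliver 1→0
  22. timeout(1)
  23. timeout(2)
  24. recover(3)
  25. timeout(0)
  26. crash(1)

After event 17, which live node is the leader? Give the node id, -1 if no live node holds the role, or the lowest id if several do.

3

e1 timeout(0): 0[cand,b=4,-]
e2 deliver 0→1: 1[foll,b=4,-]
e3 deliver 1→0: ·
e4 deliver 0→3: 3[foll,b=4,-]
e5 deliver 3→0: 0[lead,b=4,-]
e6 deliver 0→2: 2[foll,b=4,-]
e7 deliver 2→0: ·
e8 timeout(3): 3[cand,b=11,-]
e9 deliver 3→1: 1[foll,b=11,-]
e10 deliver 1→3: ·
e11 propose(3,'p'): ·
e12 deliver 3→1: ·
e13 deliver 1→3: ·
e14 deliver 3→0: 0[foll,b=11,-]
e15 deliver 0→3: 3[lead,b=11,-]
e16 deliver 3→2: 2[foll,b=11,-]
e17 deliver 2→3: ·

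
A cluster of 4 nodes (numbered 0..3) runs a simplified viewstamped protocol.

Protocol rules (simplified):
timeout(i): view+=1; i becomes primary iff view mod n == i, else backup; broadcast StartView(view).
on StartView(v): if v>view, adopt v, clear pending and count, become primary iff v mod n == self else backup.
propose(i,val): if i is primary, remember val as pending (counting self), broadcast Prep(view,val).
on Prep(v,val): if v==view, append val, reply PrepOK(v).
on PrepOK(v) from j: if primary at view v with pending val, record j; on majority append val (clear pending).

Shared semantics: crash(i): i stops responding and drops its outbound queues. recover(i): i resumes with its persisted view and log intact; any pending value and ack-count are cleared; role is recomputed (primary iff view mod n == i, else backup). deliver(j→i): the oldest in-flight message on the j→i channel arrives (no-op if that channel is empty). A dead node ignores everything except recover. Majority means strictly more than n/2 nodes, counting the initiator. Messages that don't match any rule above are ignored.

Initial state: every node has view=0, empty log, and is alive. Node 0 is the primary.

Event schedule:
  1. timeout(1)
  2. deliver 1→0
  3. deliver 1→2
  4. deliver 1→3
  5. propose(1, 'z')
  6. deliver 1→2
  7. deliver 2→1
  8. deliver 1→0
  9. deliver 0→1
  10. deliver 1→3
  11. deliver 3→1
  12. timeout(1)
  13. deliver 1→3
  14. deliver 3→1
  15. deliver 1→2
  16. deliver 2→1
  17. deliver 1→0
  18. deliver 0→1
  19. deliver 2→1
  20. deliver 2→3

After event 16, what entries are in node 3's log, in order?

step 1 timeout(1): 1={prim,v=1,log=-}
step 2 deliver 1→0: 0={back,v=1,log=-}
step 3 deliver 1→2: 2={back,v=1,log=-}
step 4 deliver 1→3: 3={back,v=1,log=-}
step 5 propose(1,'z'): —
step 6 deliver 1→2: 2={back,v=1,log=z}
step 7 deliver 2→1: —
step 8 deliver 1→0: 0={back,v=1,log=z}
step 9 deliver 0→1: 1={prim,v=1,log=z}
step 10 deliver 1→3: 3={back,v=1,log=z}
step 11 deliver 3→1: —
step 12 timeout(1): 1={back,v=2,log=z}
step 13 deliver 1→3: 3={back,v=2,log=z}
step 14 deliver 3→1: —
step 15 deliver 1→2: 2={prim,v=2,log=z}
step 16 deliver 2→1: —

z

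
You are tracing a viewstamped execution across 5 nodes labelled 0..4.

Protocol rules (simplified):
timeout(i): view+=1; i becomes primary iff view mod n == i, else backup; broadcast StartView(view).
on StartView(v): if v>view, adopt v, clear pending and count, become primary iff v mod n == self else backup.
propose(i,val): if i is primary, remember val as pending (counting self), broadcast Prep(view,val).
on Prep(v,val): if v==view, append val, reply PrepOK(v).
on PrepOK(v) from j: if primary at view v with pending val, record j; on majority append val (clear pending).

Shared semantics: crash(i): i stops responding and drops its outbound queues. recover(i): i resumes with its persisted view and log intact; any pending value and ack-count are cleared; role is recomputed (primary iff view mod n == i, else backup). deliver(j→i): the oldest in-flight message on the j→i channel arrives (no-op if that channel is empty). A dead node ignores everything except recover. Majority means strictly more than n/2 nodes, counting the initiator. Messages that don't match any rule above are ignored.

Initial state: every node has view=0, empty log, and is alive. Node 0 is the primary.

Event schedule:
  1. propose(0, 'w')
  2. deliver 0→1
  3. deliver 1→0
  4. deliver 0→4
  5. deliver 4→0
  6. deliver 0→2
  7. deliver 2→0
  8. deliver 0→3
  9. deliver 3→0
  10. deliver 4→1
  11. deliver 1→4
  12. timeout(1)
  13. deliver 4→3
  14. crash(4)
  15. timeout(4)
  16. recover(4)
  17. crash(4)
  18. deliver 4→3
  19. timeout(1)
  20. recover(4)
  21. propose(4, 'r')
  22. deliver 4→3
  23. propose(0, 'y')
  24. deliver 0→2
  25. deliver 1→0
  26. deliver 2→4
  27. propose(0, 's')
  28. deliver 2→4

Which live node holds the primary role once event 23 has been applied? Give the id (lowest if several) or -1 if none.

0

after 1 — propose(0,'w'): ·
after 2 — deliver 0→1: n1:back/v0/[w]
after 3 — deliver 1→0: ·
after 4 — deliver 0→4: n4:back/v0/[w]
after 5 — deliver 4→0: n0:prim/v0/[w]
after 6 — deliver 0→2: n2:back/v0/[w]
after 7 — deliver 2→0: ·
after 8 — deliver 0→3: n3:back/v0/[w]
after 9 — deliver 3→0: ·
after 10 — deliver 4→1: ·
after 11 — deliver 1→4: ·
after 12 — timeout(1): n1:prim/v1/[w]
after 13 — deliver 4→3: ·
after 14 — crash(4): n4:✗back/v0/[w]
after 15 — timeout(4): ·
after 16 — recover(4): n4:back/v0/[w]
after 17 — crash(4): n4:✗back/v0/[w]
after 18 — deliver 4→3: ·
after 19 — timeout(1): n1:back/v2/[w]
after 20 — recover(4): n4:back/v0/[w]
after 21 — propose(4,'r'): ·
after 22 — deliver 4→3: ·
after 23 — propose(0,'y'): ·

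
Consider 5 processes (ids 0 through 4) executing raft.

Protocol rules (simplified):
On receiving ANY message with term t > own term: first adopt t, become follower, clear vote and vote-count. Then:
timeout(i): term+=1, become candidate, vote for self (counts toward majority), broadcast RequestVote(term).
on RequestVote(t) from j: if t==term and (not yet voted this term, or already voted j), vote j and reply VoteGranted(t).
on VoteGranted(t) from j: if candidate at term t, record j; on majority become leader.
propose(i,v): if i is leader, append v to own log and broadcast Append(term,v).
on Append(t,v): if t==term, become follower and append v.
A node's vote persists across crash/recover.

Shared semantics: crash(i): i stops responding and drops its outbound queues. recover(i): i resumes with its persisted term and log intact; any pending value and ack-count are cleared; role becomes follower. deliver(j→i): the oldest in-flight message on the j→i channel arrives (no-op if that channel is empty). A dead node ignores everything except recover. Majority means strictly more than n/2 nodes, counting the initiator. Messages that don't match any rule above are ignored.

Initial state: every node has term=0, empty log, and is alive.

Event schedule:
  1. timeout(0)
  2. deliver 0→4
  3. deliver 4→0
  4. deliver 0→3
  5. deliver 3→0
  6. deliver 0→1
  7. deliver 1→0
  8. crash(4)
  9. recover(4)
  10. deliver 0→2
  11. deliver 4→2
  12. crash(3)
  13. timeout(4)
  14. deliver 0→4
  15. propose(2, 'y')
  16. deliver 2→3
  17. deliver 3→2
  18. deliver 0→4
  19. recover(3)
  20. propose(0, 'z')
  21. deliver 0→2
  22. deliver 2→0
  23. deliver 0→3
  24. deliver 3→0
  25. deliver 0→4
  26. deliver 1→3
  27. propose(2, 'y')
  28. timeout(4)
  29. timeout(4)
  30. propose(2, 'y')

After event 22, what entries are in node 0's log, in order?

after 1 — timeout(0): n0:cand/t1/[-]
after 2 — deliver 0→4: n4:foll/t1/[-]
after 3 — deliver 4→0: ·
after 4 — deliver 0→3: n3:foll/t1/[-]
after 5 — deliver 3→0: n0:lead/t1/[-]
after 6 — deliver 0→1: n1:foll/t1/[-]
after 7 — deliver 1→0: ·
after 8 — crash(4): n4:✗foll/t1/[-]
after 9 — recover(4): n4:foll/t1/[-]
after 10 — deliver 0→2: n2:foll/t1/[-]
after 11 — deliver 4→2: ·
after 12 — crash(3): n3:✗foll/t1/[-]
after 13 — timeout(4): n4:cand/t2/[-]
after 14 — deliver 0→4: ·
after 15 — propose(2,'y'): ·
after 16 — deliver 2→3: ·
after 17 — deliver 3→2: ·
after 18 — deliver 0→4: ·
after 19 — recover(3): n3:foll/t1/[-]
after 20 — propose(0,'z'): n0:lead/t1/[z]
after 21 — deliver 0→2: n2:foll/t1/[z]
after 22 — deliver 2→0: ·

z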